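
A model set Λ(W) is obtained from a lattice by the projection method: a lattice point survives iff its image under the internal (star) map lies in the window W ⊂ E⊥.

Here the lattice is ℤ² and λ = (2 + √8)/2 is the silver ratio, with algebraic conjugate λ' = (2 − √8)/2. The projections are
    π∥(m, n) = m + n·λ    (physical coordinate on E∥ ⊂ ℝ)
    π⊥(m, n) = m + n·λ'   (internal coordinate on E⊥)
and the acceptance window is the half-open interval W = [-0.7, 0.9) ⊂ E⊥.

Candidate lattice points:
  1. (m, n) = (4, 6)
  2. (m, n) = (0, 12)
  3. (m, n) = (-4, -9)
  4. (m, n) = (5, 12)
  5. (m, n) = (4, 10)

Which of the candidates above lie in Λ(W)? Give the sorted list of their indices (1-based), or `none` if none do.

λ' = (2−√8)/2 ≈ -0.4142.
candidate 1: (m,n)=(4,6) → π∥ = 4+6·λ ≈ 18.4853, π⊥ = 4+6·λ' ≈ 1.5147 ∉ [-0.7, 0.9) ⇒ out
candidate 2: (m,n)=(0,12) → π∥ = 0+12·λ ≈ 28.9706, π⊥ = 0+12·λ' ≈ -4.9706 ∉ [-0.7, 0.9) ⇒ out
candidate 3: (m,n)=(-4,-9) → π∥ = -4-9·λ ≈ -25.7279, π⊥ = -4-9·λ' ≈ -0.2721 ∈ [-0.7, 0.9) ⇒ IN Λ
candidate 4: (m,n)=(5,12) → π∥ = 5+12·λ ≈ 33.9706, π⊥ = 5+12·λ' ≈ 0.0294 ∈ [-0.7, 0.9) ⇒ IN Λ
candidate 5: (m,n)=(4,10) → π∥ = 4+10·λ ≈ 28.1421, π⊥ = 4+10·λ' ≈ -0.1421 ∈ [-0.7, 0.9) ⇒ IN Λ

3, 4, 5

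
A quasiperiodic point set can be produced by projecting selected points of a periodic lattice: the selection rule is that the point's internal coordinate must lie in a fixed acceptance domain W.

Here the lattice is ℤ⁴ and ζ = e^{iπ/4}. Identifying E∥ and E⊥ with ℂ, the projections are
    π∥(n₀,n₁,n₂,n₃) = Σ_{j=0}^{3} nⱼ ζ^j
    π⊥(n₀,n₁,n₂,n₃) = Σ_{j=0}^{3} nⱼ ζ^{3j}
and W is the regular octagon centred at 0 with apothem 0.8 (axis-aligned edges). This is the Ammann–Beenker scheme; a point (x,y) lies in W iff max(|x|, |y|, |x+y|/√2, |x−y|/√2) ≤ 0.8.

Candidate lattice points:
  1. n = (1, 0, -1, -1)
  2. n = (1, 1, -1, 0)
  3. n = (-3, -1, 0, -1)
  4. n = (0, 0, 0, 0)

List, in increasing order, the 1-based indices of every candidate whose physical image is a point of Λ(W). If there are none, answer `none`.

1, 4

With ζ = e^{iπ/4} the internal vectors are ζ^0,ζ^3,ζ^6,ζ^9.
candidate 1: n = (1, 0, -1, -1) → π⊥ ≈ (+0.2929, +0.2929); max(|x|,|y|,|x±y|/√2) = 0.4142 ≤ 0.8 ⇒ ∈ W
candidate 2: n = (1, 1, -1, 0) → π⊥ ≈ (+0.2929, +1.7071); max(|x|,|y|,|x±y|/√2) = 1.7071 > 0.8 ⇒ ∉ W
candidate 3: n = (-3, -1, 0, -1) → π⊥ ≈ (-3.0000, -1.4142); max(|x|,|y|,|x±y|/√2) = 3.1213 > 0.8 ⇒ ∉ W
candidate 4: n = (0, 0, 0, 0) → π⊥ ≈ (+0.0000, +0.0000); max(|x|,|y|,|x±y|/√2) = 0.0000 ≤ 0.8 ⇒ ∈ W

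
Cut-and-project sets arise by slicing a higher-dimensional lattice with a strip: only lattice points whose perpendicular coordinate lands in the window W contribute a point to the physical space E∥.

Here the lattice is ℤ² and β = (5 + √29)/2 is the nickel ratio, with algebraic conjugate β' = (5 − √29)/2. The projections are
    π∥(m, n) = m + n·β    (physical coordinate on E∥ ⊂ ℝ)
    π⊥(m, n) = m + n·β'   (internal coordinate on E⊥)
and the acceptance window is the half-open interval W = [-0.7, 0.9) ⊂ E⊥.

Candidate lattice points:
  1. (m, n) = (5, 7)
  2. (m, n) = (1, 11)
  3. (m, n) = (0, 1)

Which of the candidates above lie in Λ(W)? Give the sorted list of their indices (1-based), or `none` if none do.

Numerically β ≈ 5.1926 and β' = −1/β ≈ -0.1926.
[1] lift (5,7): star map gives 3.6519; window check -0.7 ≤ 3.6519 < 0.9 is false → out
[2] lift (1,11): star map gives -1.1184; window check -0.7 ≤ -1.1184 < 0.9 is false → out
[3] lift (0,1): star map gives -0.1926; window check -0.7 ≤ -0.1926 < 0.9 is true → IN Λ

3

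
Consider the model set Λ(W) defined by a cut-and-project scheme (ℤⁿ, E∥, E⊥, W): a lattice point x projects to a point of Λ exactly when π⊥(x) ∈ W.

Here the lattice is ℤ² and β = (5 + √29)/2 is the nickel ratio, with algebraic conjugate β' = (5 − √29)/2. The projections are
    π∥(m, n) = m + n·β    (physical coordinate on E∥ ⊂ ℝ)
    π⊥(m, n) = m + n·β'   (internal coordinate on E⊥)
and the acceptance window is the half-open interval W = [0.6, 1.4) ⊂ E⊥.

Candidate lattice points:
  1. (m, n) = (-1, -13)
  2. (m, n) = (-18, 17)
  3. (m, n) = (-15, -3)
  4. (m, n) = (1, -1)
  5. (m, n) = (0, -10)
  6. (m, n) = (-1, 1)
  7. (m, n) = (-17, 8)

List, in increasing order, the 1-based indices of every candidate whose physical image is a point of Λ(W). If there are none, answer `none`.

β' = (5−√29)/2 ≈ -0.19258.
#1 (-1,-13): internal coord -1 + (-13)·β' = +1.50357; +1.50357 ∉ [0.6, 1.4) → out
#2 (-18,17): internal coord -18 + (17)·β' = -21.27390; -21.27390 ∉ [0.6, 1.4) → out
#3 (-15,-3): internal coord -15 + (-3)·β' = -14.42225; -14.42225 ∉ [0.6, 1.4) → out
#4 (1,-1): internal coord 1 + (-1)·β' = +1.19258; +1.19258 ∈ [0.6, 1.4) → IN Λ
#5 (0,-10): internal coord 0 + (-10)·β' = +1.92582; +1.92582 ∉ [0.6, 1.4) → out
#6 (-1,1): internal coord -1 + (1)·β' = -1.19258; -1.19258 ∉ [0.6, 1.4) → out
#7 (-17,8): internal coord -17 + (8)·β' = -18.54066; -18.54066 ∉ [0.6, 1.4) → out

4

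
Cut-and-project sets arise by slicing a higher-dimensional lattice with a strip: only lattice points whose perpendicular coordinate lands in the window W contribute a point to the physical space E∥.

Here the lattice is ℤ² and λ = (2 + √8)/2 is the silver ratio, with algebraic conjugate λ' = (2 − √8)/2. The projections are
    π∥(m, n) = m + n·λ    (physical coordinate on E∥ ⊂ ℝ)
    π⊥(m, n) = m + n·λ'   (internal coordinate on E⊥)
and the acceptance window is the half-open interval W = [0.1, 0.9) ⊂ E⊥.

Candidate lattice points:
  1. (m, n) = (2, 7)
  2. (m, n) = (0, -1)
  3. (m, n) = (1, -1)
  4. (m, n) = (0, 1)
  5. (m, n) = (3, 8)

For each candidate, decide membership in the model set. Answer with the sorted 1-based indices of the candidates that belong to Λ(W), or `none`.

2

Compute λ' = (2−√8)/2 = -0.41421, so π⊥(m,n) = m -0.41421·n.
#1 (2,7): internal coord 2 + (7)·λ' = -0.89949; -0.89949 ∉ [0.1, 0.9) → out
#2 (0,-1): internal coord 0 + (-1)·λ' = +0.41421; +0.41421 ∈ [0.1, 0.9) → IN Λ
#3 (1,-1): internal coord 1 + (-1)·λ' = +1.41421; +1.41421 ∉ [0.1, 0.9) → out
#4 (0,1): internal coord 0 + (1)·λ' = -0.41421; -0.41421 ∉ [0.1, 0.9) → out
#5 (3,8): internal coord 3 + (8)·λ' = -0.31371; -0.31371 ∉ [0.1, 0.9) → out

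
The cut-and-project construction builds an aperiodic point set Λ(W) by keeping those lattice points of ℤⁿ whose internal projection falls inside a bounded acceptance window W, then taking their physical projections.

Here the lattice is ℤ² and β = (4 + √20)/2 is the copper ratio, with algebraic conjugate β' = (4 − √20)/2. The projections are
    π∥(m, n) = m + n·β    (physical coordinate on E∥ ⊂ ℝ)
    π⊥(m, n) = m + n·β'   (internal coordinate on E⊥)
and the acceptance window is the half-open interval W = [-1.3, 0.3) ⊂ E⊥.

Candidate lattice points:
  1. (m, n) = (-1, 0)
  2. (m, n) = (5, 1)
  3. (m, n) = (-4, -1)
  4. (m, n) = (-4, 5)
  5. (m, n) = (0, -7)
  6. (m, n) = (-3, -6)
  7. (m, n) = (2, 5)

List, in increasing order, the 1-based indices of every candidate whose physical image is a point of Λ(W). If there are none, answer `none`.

Compute β' = (4−√20)/2 = -0.2361, so π⊥(m,n) = m -0.2361·n.
[1] lift (-1,0): star map gives -1.0000; window check -1.3 ≤ -1.0000 < 0.3 is true → IN Λ
[2] lift (5,1): star map gives 4.7639; window check -1.3 ≤ 4.7639 < 0.3 is false → out
[3] lift (-4,-1): star map gives -3.7639; window check -1.3 ≤ -3.7639 < 0.3 is false → out
[4] lift (-4,5): star map gives -5.1803; window check -1.3 ≤ -5.1803 < 0.3 is false → out
[5] lift (0,-7): star map gives 1.6525; window check -1.3 ≤ 1.6525 < 0.3 is false → out
[6] lift (-3,-6): star map gives -1.5836; window check -1.3 ≤ -1.5836 < 0.3 is false → out
[7] lift (2,5): star map gives 0.8197; window check -1.3 ≤ 0.8197 < 0.3 is false → out

1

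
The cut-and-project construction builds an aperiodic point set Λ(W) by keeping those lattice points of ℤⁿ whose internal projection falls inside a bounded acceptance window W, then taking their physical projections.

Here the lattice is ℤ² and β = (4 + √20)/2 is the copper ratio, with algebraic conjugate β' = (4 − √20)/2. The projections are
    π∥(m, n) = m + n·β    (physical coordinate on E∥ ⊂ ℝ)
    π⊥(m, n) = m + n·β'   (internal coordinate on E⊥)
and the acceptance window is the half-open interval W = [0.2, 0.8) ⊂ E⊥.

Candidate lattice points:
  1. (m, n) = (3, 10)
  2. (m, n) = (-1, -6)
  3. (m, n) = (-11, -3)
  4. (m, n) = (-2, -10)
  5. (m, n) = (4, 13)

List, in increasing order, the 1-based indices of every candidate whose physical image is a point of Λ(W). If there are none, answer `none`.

β' = (4−√20)/2 ≈ -0.2361.
candidate 1: (m,n)=(3,10) → π∥ = 3+10·β ≈ 45.3607, π⊥ = 3+10·β' ≈ 0.6393 ∈ [0.2, 0.8) ⇒ IN Λ
candidate 2: (m,n)=(-1,-6) → π∥ = -1-6·β ≈ -26.4164, π⊥ = -1-6·β' ≈ 0.4164 ∈ [0.2, 0.8) ⇒ IN Λ
candidate 3: (m,n)=(-11,-3) → π∥ = -11-3·β ≈ -23.7082, π⊥ = -11-3·β' ≈ -10.2918 ∉ [0.2, 0.8) ⇒ out
candidate 4: (m,n)=(-2,-10) → π∥ = -2-10·β ≈ -44.3607, π⊥ = -2-10·β' ≈ 0.3607 ∈ [0.2, 0.8) ⇒ IN Λ
candidate 5: (m,n)=(4,13) → π∥ = 4+13·β ≈ 59.0689, π⊥ = 4+13·β' ≈ 0.9311 ∉ [0.2, 0.8) ⇒ out

1, 2, 4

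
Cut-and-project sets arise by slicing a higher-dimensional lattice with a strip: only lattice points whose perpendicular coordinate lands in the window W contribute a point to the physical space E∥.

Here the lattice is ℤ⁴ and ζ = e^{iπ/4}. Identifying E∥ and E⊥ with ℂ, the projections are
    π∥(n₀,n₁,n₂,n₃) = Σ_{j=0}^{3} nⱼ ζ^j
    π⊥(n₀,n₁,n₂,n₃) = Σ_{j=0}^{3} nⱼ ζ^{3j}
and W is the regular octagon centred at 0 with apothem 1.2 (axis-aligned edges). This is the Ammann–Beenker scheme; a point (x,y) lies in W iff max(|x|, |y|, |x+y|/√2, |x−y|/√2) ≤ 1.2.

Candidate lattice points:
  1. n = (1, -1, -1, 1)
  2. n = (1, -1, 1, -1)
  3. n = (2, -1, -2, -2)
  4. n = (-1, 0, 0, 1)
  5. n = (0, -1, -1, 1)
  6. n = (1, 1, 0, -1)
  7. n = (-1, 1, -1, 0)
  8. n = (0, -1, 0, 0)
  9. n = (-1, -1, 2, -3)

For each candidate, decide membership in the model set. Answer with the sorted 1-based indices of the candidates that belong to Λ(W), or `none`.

4, 6, 8

π⊥(n) = n₀ + n₁ζ³ + n₂ζ⁶ + n₃ζ⁹ where ζ = e^{iπ/4}.
#1 (1, -1, -1, 1): internal (2.4142, 1.0000); octagon support 2.4142 vs apothem 1.2 → ∉ W
#2 (1, -1, 1, -1): internal (1.0000, -2.4142); octagon support 2.4142 vs apothem 1.2 → ∉ W
#3 (2, -1, -2, -2): internal (1.2929, -0.1213); octagon support 1.2929 vs apothem 1.2 → ∉ W
#4 (-1, 0, 0, 1): internal (-0.2929, 0.7071); octagon support 0.7071 vs apothem 1.2 → ∈ W
#5 (0, -1, -1, 1): internal (1.4142, 1.0000); octagon support 1.7071 vs apothem 1.2 → ∉ W
#6 (1, 1, 0, -1): internal (-0.4142, 0.0000); octagon support 0.4142 vs apothem 1.2 → ∈ W
#7 (-1, 1, -1, 0): internal (-1.7071, 1.7071); octagon support 2.4142 vs apothem 1.2 → ∉ W
#8 (0, -1, 0, 0): internal (0.7071, -0.7071); octagon support 1.0000 vs apothem 1.2 → ∈ W
#9 (-1, -1, 2, -3): internal (-2.4142, -4.8284); octagon support 5.1213 vs apothem 1.2 → ∉ W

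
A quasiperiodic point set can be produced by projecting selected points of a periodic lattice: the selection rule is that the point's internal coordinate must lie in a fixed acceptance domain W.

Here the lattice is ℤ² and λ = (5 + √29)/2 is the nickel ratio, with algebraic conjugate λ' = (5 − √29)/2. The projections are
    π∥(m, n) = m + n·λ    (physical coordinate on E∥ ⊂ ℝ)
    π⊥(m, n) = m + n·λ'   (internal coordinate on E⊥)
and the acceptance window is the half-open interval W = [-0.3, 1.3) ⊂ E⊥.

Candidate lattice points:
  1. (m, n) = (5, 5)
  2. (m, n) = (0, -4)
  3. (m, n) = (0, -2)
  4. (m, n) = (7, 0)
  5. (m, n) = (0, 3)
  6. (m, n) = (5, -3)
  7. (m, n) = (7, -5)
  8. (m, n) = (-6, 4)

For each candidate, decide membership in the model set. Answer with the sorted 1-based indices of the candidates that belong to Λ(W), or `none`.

Compute λ' = (5−√29)/2 = -0.192582, so π⊥(m,n) = m -0.192582·n.
[1] lift (5,5): star map gives 4.037088; window check -0.3 ≤ 4.037088 < 1.3 is false → out
[2] lift (0,-4): star map gives 0.770330; window check -0.3 ≤ 0.770330 < 1.3 is true → IN Λ
[3] lift (0,-2): star map gives 0.385165; window check -0.3 ≤ 0.385165 < 1.3 is true → IN Λ
[4] lift (7,0): star map gives 7.000000; window check -0.3 ≤ 7.000000 < 1.3 is false → out
[5] lift (0,3): star map gives -0.577747; window check -0.3 ≤ -0.577747 < 1.3 is false → out
[6] lift (5,-3): star map gives 5.577747; window check -0.3 ≤ 5.577747 < 1.3 is false → out
[7] lift (7,-5): star map gives 7.962912; window check -0.3 ≤ 7.962912 < 1.3 is false → out
[8] lift (-6,4): star map gives -6.770330; window check -0.3 ≤ -6.770330 < 1.3 is false → out

2, 3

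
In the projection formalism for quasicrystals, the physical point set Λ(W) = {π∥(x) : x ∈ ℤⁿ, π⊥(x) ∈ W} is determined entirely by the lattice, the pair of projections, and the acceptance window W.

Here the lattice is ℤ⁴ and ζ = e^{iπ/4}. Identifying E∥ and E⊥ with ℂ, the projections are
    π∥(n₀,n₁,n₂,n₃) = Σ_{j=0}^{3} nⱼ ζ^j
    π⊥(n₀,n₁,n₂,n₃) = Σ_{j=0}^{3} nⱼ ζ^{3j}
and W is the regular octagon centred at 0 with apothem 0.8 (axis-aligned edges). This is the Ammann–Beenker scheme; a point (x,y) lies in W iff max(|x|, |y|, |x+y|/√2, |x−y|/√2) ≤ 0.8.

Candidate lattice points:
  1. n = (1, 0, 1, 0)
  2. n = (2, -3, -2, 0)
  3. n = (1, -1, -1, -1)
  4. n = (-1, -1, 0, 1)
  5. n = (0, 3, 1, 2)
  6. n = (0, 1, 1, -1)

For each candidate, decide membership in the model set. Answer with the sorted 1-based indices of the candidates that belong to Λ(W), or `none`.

4

π⊥(n) = n₀ + n₁ζ³ + n₂ζ⁶ + n₃ζ⁹ where ζ = e^{iπ/4}.
#1 (1, 0, 1, 0): internal (1.0000, -1.0000); octagon support 1.4142 vs apothem 0.8 → ∉ W
#2 (2, -3, -2, 0): internal (4.1213, -0.1213); octagon support 4.1213 vs apothem 0.8 → ∉ W
#3 (1, -1, -1, -1): internal (1.0000, -0.4142); octagon support 1.0000 vs apothem 0.8 → ∉ W
#4 (-1, -1, 0, 1): internal (0.4142, 0.0000); octagon support 0.4142 vs apothem 0.8 → ∈ W
#5 (0, 3, 1, 2): internal (-0.7071, 2.5355); octagon support 2.5355 vs apothem 0.8 → ∉ W
#6 (0, 1, 1, -1): internal (-1.4142, -1.0000); octagon support 1.7071 vs apothem 0.8 → ∉ W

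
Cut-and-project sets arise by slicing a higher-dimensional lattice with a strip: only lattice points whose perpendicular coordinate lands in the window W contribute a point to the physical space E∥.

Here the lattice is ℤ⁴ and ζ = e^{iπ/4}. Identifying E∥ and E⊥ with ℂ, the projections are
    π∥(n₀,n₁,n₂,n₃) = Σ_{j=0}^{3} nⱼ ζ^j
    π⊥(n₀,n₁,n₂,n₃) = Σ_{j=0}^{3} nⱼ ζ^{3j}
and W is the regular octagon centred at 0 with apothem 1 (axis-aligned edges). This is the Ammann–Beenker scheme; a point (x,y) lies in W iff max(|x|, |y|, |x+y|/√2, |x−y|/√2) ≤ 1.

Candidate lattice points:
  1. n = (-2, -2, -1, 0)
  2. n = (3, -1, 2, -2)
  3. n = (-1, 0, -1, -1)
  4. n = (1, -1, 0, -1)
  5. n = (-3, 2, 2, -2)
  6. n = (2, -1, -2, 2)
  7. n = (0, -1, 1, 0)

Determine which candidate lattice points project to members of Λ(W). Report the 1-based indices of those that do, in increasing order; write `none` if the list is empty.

1

With ζ = e^{iπ/4} the internal vectors are ζ^0,ζ^3,ζ^6,ζ^9.
#1 (-2, -2, -1, 0): internal (-0.58579, -0.41421); octagon support 0.70711 vs apothem 1 → ∈ W
#2 (3, -1, 2, -2): internal (2.29289, -4.12132); octagon support 4.53553 vs apothem 1 → ∉ W
#3 (-1, 0, -1, -1): internal (-1.70711, 0.29289); octagon support 1.70711 vs apothem 1 → ∉ W
#4 (1, -1, 0, -1): internal (1.00000, -1.41421); octagon support 1.70711 vs apothem 1 → ∉ W
#5 (-3, 2, 2, -2): internal (-5.82843, -2.00000); octagon support 5.82843 vs apothem 1 → ∉ W
#6 (2, -1, -2, 2): internal (4.12132, 2.70711); octagon support 4.82843 vs apothem 1 → ∉ W
#7 (0, -1, 1, 0): internal (0.70711, -1.70711); octagon support 1.70711 vs apothem 1 → ∉ W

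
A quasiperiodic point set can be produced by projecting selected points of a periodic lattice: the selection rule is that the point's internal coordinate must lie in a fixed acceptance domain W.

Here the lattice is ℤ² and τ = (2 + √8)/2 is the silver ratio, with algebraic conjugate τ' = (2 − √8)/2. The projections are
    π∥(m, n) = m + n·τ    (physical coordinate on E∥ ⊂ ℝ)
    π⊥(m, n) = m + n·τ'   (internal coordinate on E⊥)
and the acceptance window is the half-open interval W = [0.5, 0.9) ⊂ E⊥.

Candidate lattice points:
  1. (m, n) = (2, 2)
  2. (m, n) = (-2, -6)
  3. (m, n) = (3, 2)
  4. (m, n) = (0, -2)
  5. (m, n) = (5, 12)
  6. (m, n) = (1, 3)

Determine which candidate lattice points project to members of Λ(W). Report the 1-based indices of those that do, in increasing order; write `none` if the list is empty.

Compute τ' = (2−√8)/2 = -0.41421, so π⊥(m,n) = m -0.41421·n.
#1 (2,2): internal coord 2 + (2)·τ' = +1.17157; +1.17157 ∉ [0.5, 0.9) → out
#2 (-2,-6): internal coord -2 + (-6)·τ' = +0.48528; +0.48528 ∉ [0.5, 0.9) → out
#3 (3,2): internal coord 3 + (2)·τ' = +2.17157; +2.17157 ∉ [0.5, 0.9) → out
#4 (0,-2): internal coord 0 + (-2)·τ' = +0.82843; +0.82843 ∈ [0.5, 0.9) → IN Λ
#5 (5,12): internal coord 5 + (12)·τ' = +0.02944; +0.02944 ∉ [0.5, 0.9) → out
#6 (1,3): internal coord 1 + (3)·τ' = -0.24264; -0.24264 ∉ [0.5, 0.9) → out

4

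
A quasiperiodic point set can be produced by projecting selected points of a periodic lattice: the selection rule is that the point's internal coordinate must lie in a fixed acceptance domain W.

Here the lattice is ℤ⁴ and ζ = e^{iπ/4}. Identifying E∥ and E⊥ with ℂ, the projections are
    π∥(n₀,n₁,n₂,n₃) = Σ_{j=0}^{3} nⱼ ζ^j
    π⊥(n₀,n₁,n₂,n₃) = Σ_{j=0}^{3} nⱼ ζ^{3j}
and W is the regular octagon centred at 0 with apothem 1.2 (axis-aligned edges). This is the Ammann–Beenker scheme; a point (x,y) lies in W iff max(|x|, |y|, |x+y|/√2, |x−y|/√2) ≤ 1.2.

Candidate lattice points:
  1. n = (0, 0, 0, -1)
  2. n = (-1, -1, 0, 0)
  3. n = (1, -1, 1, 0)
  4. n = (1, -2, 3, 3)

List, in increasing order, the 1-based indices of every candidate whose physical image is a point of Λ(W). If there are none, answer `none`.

Internal map: ζ^{3j} for j=0..3 gives (1,0), (−√2/2,√2/2), (0,−1), (√2/2,√2/2).
candidate 1: n = (0, 0, 0, -1) → π⊥ ≈ (-0.7071, -0.7071); max(|x|,|y|,|x±y|/√2) = 1.0000 ≤ 1.2 ⇒ ∈ W
candidate 2: n = (-1, -1, 0, 0) → π⊥ ≈ (-0.2929, -0.7071); max(|x|,|y|,|x±y|/√2) = 0.7071 ≤ 1.2 ⇒ ∈ W
candidate 3: n = (1, -1, 1, 0) → π⊥ ≈ (+1.7071, -1.7071); max(|x|,|y|,|x±y|/√2) = 2.4142 > 1.2 ⇒ ∉ W
candidate 4: n = (1, -2, 3, 3) → π⊥ ≈ (+4.5355, -2.2929); max(|x|,|y|,|x±y|/√2) = 4.8284 > 1.2 ⇒ ∉ W

1, 2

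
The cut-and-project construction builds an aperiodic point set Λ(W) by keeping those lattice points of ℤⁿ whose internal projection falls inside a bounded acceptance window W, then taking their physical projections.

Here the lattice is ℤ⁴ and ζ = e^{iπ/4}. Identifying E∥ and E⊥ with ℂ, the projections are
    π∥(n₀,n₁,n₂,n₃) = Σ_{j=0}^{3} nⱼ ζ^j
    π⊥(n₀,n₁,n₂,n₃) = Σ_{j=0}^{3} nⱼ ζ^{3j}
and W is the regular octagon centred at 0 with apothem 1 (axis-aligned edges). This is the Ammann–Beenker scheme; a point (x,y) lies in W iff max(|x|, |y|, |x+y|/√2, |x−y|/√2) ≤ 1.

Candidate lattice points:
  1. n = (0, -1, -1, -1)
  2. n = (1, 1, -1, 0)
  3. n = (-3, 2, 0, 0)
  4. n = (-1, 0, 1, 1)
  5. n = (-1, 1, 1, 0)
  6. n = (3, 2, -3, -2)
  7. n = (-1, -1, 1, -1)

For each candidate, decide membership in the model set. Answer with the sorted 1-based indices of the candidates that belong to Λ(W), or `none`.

π⊥(n) = n₀ + n₁ζ³ + n₂ζ⁶ + n₃ζ⁹ where ζ = e^{iπ/4}.
#1 (0, -1, -1, -1): internal (0.0000, -0.4142); octagon support 0.4142 vs apothem 1 → ∈ W
#2 (1, 1, -1, 0): internal (0.2929, 1.7071); octagon support 1.7071 vs apothem 1 → ∉ W
#3 (-3, 2, 0, 0): internal (-4.4142, 1.4142); octagon support 4.4142 vs apothem 1 → ∉ W
#4 (-1, 0, 1, 1): internal (-0.2929, -0.2929); octagon support 0.4142 vs apothem 1 → ∈ W
#5 (-1, 1, 1, 0): internal (-1.7071, -0.2929); octagon support 1.7071 vs apothem 1 → ∉ W
#6 (3, 2, -3, -2): internal (0.1716, 3.0000); octagon support 3.0000 vs apothem 1 → ∉ W
#7 (-1, -1, 1, -1): internal (-1.0000, -2.4142); octagon support 2.4142 vs apothem 1 → ∉ W

1, 4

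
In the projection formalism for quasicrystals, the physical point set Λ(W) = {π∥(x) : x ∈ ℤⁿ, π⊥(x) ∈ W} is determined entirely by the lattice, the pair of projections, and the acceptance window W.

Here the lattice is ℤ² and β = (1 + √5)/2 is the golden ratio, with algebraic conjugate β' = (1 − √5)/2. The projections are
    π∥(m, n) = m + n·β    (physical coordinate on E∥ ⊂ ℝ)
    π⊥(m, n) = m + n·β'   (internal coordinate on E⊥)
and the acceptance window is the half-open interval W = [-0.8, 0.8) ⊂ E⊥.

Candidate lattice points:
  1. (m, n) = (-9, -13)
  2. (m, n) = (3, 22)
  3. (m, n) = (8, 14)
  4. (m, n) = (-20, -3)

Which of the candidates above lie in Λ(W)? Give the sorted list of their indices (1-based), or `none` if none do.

Compute β' = (1−√5)/2 = -0.618034, so π⊥(m,n) = m -0.618034·n.
#1 (-9,-13): internal coord -9 + (-13)·β' = -0.965558; -0.965558 ∉ [-0.8, 0.8) → out
#2 (3,22): internal coord 3 + (22)·β' = -10.596748; -10.596748 ∉ [-0.8, 0.8) → out
#3 (8,14): internal coord 8 + (14)·β' = -0.652476; -0.652476 ∈ [-0.8, 0.8) → IN Λ
#4 (-20,-3): internal coord -20 + (-3)·β' = -18.145898; -18.145898 ∉ [-0.8, 0.8) → out

3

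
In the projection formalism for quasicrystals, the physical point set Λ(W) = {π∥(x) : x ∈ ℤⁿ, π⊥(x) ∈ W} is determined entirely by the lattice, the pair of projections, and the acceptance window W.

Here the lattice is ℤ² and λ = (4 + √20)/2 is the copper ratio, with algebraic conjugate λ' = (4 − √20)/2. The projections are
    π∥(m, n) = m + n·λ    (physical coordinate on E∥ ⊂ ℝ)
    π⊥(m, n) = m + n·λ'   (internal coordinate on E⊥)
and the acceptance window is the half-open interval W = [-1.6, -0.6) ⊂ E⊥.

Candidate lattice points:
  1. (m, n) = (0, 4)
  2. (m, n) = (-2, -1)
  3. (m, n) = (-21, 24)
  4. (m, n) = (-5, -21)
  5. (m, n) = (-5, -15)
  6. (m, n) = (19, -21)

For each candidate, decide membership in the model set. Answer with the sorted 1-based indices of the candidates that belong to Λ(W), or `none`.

1, 5

Compute λ' = (4−√20)/2 = -0.2361, so π⊥(m,n) = m -0.2361·n.
[1] lift (0,4): star map gives -0.9443; window check -1.6 ≤ -0.9443 < -0.6 is true → IN Λ
[2] lift (-2,-1): star map gives -1.7639; window check -1.6 ≤ -1.7639 < -0.6 is false → out
[3] lift (-21,24): star map gives -26.6656; window check -1.6 ≤ -26.6656 < -0.6 is false → out
[4] lift (-5,-21): star map gives -0.0426; window check -1.6 ≤ -0.0426 < -0.6 is false → out
[5] lift (-5,-15): star map gives -1.4590; window check -1.6 ≤ -1.4590 < -0.6 is true → IN Λ
[6] lift (19,-21): star map gives 23.9574; window check -1.6 ≤ 23.9574 < -0.6 is false → out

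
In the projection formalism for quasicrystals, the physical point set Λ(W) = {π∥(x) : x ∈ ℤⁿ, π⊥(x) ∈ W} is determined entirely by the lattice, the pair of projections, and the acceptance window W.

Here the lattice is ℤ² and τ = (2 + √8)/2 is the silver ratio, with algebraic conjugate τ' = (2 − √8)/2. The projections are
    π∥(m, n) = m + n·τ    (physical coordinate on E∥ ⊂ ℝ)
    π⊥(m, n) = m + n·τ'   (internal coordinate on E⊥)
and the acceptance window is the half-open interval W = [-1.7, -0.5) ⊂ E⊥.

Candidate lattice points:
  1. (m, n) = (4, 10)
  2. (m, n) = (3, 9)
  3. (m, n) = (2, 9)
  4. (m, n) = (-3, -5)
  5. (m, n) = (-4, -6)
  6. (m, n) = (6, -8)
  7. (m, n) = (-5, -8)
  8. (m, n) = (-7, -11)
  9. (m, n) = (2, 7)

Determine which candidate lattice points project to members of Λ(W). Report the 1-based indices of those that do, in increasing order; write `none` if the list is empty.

Numerically τ ≈ 2.414214 and τ' = −1/τ ≈ -0.414214.
#1 (4,10): internal coord 4 + (10)·τ' = -0.142136; -0.142136 ∉ [-1.7, -0.5) → out
#2 (3,9): internal coord 3 + (9)·τ' = -0.727922; -0.727922 ∈ [-1.7, -0.5) → IN Λ
#3 (2,9): internal coord 2 + (9)·τ' = -1.727922; -1.727922 ∉ [-1.7, -0.5) → out
#4 (-3,-5): internal coord -3 + (-5)·τ' = -0.928932; -0.928932 ∈ [-1.7, -0.5) → IN Λ
#5 (-4,-6): internal coord -4 + (-6)·τ' = -1.514719; -1.514719 ∈ [-1.7, -0.5) → IN Λ
#6 (6,-8): internal coord 6 + (-8)·τ' = +9.313708; +9.313708 ∉ [-1.7, -0.5) → out
#7 (-5,-8): internal coord -5 + (-8)·τ' = -1.686292; -1.686292 ∈ [-1.7, -0.5) → IN Λ
#8 (-7,-11): internal coord -7 + (-11)·τ' = -2.443651; -2.443651 ∉ [-1.7, -0.5) → out
#9 (2,7): internal coord 2 + (7)·τ' = -0.899495; -0.899495 ∈ [-1.7, -0.5) → IN Λ

2, 4, 5, 7, 9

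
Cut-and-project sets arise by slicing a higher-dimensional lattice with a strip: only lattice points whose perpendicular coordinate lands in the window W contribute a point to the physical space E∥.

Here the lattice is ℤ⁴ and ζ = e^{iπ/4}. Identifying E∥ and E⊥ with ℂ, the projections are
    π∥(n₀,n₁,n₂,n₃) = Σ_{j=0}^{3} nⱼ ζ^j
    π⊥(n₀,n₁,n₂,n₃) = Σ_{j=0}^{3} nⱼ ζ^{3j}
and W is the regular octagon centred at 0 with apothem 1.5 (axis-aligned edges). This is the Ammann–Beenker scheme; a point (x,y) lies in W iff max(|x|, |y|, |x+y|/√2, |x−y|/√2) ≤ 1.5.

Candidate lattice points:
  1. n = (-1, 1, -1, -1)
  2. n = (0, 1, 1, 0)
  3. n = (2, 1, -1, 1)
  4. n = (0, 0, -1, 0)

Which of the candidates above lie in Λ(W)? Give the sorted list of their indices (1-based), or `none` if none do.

2, 4

With ζ = e^{iπ/4} the internal vectors are ζ^0,ζ^3,ζ^6,ζ^9.
candidate 1: n = (-1, 1, -1, -1) → π⊥ ≈ (-2.414214, +1.000000); max(|x|,|y|,|x±y|/√2) = 2.414214 > 1.5 ⇒ ∉ W
candidate 2: n = (0, 1, 1, 0) → π⊥ ≈ (-0.707107, -0.292893); max(|x|,|y|,|x±y|/√2) = 0.707107 ≤ 1.5 ⇒ ∈ W
candidate 3: n = (2, 1, -1, 1) → π⊥ ≈ (+2.000000, +2.414214); max(|x|,|y|,|x±y|/√2) = 3.121320 > 1.5 ⇒ ∉ W
candidate 4: n = (0, 0, -1, 0) → π⊥ ≈ (+0.000000, +1.000000); max(|x|,|y|,|x±y|/√2) = 1.000000 ≤ 1.5 ⇒ ∈ W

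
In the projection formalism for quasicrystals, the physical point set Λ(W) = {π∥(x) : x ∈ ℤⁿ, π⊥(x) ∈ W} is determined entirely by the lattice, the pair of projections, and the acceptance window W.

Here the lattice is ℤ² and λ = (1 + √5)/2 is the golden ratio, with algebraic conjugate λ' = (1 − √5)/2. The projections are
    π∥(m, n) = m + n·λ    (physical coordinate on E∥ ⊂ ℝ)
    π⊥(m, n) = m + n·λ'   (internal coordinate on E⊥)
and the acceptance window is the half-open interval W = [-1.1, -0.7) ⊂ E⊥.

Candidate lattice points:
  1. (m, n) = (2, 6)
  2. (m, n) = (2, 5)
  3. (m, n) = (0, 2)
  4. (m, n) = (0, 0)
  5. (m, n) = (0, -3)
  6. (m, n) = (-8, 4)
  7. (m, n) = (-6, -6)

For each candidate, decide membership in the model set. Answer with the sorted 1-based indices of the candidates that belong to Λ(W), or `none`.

Compute λ' = (1−√5)/2 = -0.618034, so π⊥(m,n) = m -0.618034·n.
[1] lift (2,6): star map gives -1.708204; window check -1.1 ≤ -1.708204 < -0.7 is false → out
[2] lift (2,5): star map gives -1.090170; window check -1.1 ≤ -1.090170 < -0.7 is true → IN Λ
[3] lift (0,2): star map gives -1.236068; window check -1.1 ≤ -1.236068 < -0.7 is false → out
[4] lift (0,0): star map gives 0.000000; window check -1.1 ≤ 0.000000 < -0.7 is false → out
[5] lift (0,-3): star map gives 1.854102; window check -1.1 ≤ 1.854102 < -0.7 is false → out
[6] lift (-8,4): star map gives -10.472136; window check -1.1 ≤ -10.472136 < -0.7 is false → out
[7] lift (-6,-6): star map gives -2.291796; window check -1.1 ≤ -2.291796 < -0.7 is false → out

2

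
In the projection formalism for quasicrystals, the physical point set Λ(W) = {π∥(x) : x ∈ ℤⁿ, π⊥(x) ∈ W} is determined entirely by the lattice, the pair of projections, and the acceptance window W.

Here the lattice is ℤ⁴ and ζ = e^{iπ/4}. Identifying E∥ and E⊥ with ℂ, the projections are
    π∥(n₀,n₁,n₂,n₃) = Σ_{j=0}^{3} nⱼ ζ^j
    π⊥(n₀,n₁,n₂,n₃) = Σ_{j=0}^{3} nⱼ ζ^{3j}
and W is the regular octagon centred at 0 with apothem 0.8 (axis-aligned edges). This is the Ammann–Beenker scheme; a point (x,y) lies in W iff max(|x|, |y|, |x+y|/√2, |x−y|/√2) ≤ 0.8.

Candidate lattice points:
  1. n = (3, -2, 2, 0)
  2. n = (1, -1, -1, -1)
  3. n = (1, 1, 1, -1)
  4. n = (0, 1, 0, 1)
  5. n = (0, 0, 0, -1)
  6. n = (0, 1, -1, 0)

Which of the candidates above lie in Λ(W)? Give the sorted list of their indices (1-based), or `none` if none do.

π⊥(n) = n₀ + n₁ζ³ + n₂ζ⁶ + n₃ζ⁹ where ζ = e^{iπ/4}.
candidate 1: n = (3, -2, 2, 0) → π⊥ ≈ (+4.414214, -3.414214); max(|x|,|y|,|x±y|/√2) = 5.535534 > 0.8 ⇒ ∉ W
candidate 2: n = (1, -1, -1, -1) → π⊥ ≈ (+1.000000, -0.414214); max(|x|,|y|,|x±y|/√2) = 1.000000 > 0.8 ⇒ ∉ W
candidate 3: n = (1, 1, 1, -1) → π⊥ ≈ (-0.414214, -1.000000); max(|x|,|y|,|x±y|/√2) = 1.000000 > 0.8 ⇒ ∉ W
candidate 4: n = (0, 1, 0, 1) → π⊥ ≈ (+0.000000, +1.414214); max(|x|,|y|,|x±y|/√2) = 1.414214 > 0.8 ⇒ ∉ W
candidate 5: n = (0, 0, 0, -1) → π⊥ ≈ (-0.707107, -0.707107); max(|x|,|y|,|x±y|/√2) = 1.000000 > 0.8 ⇒ ∉ W
candidate 6: n = (0, 1, -1, 0) → π⊥ ≈ (-0.707107, +1.707107); max(|x|,|y|,|x±y|/√2) = 1.707107 > 0.8 ⇒ ∉ W

none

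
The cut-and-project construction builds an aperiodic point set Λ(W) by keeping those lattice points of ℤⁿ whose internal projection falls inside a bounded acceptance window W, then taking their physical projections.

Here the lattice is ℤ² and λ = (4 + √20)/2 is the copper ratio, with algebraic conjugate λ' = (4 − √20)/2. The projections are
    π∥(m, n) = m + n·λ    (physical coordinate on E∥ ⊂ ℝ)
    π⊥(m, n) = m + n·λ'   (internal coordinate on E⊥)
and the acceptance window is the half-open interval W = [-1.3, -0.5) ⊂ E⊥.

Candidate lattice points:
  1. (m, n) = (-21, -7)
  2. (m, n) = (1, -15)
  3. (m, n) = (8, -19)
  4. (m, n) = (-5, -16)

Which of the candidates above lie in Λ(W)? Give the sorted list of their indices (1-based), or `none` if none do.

4

Compute λ' = (4−√20)/2 = -0.2361, so π⊥(m,n) = m -0.2361·n.
candidate 1: (m,n)=(-21,-7) → π∥ = -21-7·λ ≈ -50.6525, π⊥ = -21-7·λ' ≈ -19.3475 ∉ [-1.3, -0.5) ⇒ out
candidate 2: (m,n)=(1,-15) → π∥ = 1-15·λ ≈ -62.5410, π⊥ = 1-15·λ' ≈ 4.5410 ∉ [-1.3, -0.5) ⇒ out
candidate 3: (m,n)=(8,-19) → π∥ = 8-19·λ ≈ -72.4853, π⊥ = 8-19·λ' ≈ 12.4853 ∉ [-1.3, -0.5) ⇒ out
candidate 4: (m,n)=(-5,-16) → π∥ = -5-16·λ ≈ -72.7771, π⊥ = -5-16·λ' ≈ -1.2229 ∈ [-1.3, -0.5) ⇒ IN Λ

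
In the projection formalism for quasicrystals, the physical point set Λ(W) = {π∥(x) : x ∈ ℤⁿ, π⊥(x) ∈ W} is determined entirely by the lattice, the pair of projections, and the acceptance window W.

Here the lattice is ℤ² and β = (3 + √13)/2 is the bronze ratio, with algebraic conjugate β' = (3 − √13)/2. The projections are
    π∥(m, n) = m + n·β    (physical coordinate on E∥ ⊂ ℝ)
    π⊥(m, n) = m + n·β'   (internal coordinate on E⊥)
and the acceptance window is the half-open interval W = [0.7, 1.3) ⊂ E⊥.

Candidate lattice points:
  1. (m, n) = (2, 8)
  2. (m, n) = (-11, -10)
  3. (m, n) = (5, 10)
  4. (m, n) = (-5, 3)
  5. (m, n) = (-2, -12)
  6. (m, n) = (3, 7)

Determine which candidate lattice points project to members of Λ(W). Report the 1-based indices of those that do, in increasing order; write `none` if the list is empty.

β' = (3−√13)/2 ≈ -0.30278.
candidate 1: (m,n)=(2,8) → π∥ = 2+8·β ≈ 28.42221, π⊥ = 2+8·β' ≈ -0.42221 ∉ [0.7, 1.3) ⇒ out
candidate 2: (m,n)=(-11,-10) → π∥ = -11-10·β ≈ -44.02776, π⊥ = -11-10·β' ≈ -7.97224 ∉ [0.7, 1.3) ⇒ out
candidate 3: (m,n)=(5,10) → π∥ = 5+10·β ≈ 38.02776, π⊥ = 5+10·β' ≈ 1.97224 ∉ [0.7, 1.3) ⇒ out
candidate 4: (m,n)=(-5,3) → π∥ = -5+3·β ≈ 4.90833, π⊥ = -5+3·β' ≈ -5.90833 ∉ [0.7, 1.3) ⇒ out
candidate 5: (m,n)=(-2,-12) → π∥ = -2-12·β ≈ -41.63331, π⊥ = -2-12·β' ≈ 1.63331 ∉ [0.7, 1.3) ⇒ out
candidate 6: (m,n)=(3,7) → π∥ = 3+7·β ≈ 26.11943, π⊥ = 3+7·β' ≈ 0.88057 ∈ [0.7, 1.3) ⇒ IN Λ

6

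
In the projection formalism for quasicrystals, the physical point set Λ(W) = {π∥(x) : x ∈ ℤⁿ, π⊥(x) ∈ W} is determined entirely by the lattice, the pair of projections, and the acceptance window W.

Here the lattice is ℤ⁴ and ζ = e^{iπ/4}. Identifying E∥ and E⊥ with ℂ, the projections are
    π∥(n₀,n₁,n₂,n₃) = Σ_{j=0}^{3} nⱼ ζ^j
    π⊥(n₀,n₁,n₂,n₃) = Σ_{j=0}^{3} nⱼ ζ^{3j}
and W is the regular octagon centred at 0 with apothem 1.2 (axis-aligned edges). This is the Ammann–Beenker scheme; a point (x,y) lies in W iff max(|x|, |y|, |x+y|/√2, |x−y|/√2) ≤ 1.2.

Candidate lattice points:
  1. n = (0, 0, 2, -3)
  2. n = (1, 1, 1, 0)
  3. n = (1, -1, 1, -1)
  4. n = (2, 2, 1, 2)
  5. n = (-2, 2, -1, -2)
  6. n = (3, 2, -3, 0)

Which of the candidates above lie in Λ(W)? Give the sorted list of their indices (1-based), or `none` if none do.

Internal map: ζ^{3j} for j=0..3 gives (1,0), (−√2/2,√2/2), (0,−1), (√2/2,√2/2).
#1 (0, 0, 2, -3): internal (-2.1213, -4.1213); octagon support 4.4142 vs apothem 1.2 → ∉ W
#2 (1, 1, 1, 0): internal (0.2929, -0.2929); octagon support 0.4142 vs apothem 1.2 → ∈ W
#3 (1, -1, 1, -1): internal (1.0000, -2.4142); octagon support 2.4142 vs apothem 1.2 → ∉ W
#4 (2, 2, 1, 2): internal (2.0000, 1.8284); octagon support 2.7071 vs apothem 1.2 → ∉ W
#5 (-2, 2, -1, -2): internal (-4.8284, 1.0000); octagon support 4.8284 vs apothem 1.2 → ∉ W
#6 (3, 2, -3, 0): internal (1.5858, 4.4142); octagon support 4.4142 vs apothem 1.2 → ∉ W

2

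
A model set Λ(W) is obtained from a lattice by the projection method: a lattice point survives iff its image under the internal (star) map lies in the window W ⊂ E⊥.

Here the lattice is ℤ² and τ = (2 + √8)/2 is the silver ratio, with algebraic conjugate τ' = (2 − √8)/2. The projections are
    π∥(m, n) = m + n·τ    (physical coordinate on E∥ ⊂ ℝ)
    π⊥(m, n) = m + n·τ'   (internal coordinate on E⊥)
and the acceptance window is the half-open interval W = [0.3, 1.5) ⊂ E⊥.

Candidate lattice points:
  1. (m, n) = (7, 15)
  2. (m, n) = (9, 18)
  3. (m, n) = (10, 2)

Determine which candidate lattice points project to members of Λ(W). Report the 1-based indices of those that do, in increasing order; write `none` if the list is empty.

1

Numerically τ ≈ 2.41421 and τ' = −1/τ ≈ -0.41421.
#1 (7,15): internal coord 7 + (15)·τ' = +0.78680; +0.78680 ∈ [0.3, 1.5) → IN Λ
#2 (9,18): internal coord 9 + (18)·τ' = +1.54416; +1.54416 ∉ [0.3, 1.5) → out
#3 (10,2): internal coord 10 + (2)·τ' = +9.17157; +9.17157 ∉ [0.3, 1.5) → out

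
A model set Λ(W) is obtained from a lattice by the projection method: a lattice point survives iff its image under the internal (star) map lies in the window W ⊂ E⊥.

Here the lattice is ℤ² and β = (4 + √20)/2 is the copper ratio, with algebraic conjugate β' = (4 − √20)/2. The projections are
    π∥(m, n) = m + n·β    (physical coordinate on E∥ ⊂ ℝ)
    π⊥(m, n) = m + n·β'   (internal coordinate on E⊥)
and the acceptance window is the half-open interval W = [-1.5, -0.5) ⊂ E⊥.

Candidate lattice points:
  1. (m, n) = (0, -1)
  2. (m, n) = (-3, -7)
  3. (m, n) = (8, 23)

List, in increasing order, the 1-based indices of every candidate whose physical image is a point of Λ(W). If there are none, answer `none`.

2

β' = (4−√20)/2 ≈ -0.2361.
candidate 1: (m,n)=(0,-1) → π∥ = 0-1·β ≈ -4.2361, π⊥ = 0-1·β' ≈ 0.2361 ∉ [-1.5, -0.5) ⇒ out
candidate 2: (m,n)=(-3,-7) → π∥ = -3-7·β ≈ -32.6525, π⊥ = -3-7·β' ≈ -1.3475 ∈ [-1.5, -0.5) ⇒ IN Λ
candidate 3: (m,n)=(8,23) → π∥ = 8+23·β ≈ 105.4296, π⊥ = 8+23·β' ≈ 2.5704 ∉ [-1.5, -0.5) ⇒ out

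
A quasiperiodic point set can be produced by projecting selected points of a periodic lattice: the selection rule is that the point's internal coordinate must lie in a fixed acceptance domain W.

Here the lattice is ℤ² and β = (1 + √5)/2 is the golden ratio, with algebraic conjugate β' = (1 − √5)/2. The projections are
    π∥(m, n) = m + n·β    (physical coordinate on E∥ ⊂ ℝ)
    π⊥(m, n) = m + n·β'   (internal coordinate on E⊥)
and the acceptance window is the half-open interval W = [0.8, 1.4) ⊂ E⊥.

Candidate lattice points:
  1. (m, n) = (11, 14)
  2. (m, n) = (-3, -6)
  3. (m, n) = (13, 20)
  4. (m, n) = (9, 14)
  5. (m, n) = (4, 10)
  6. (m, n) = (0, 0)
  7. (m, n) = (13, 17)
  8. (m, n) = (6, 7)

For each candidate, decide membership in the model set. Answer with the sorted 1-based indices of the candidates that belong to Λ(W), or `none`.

β' = (1−√5)/2 ≈ -0.61803.
[1] lift (11,14): star map gives 2.34752; window check 0.8 ≤ 2.34752 < 1.4 is false → out
[2] lift (-3,-6): star map gives 0.70820; window check 0.8 ≤ 0.70820 < 1.4 is false → out
[3] lift (13,20): star map gives 0.63932; window check 0.8 ≤ 0.63932 < 1.4 is false → out
[4] lift (9,14): star map gives 0.34752; window check 0.8 ≤ 0.34752 < 1.4 is false → out
[5] lift (4,10): star map gives -2.18034; window check 0.8 ≤ -2.18034 < 1.4 is false → out
[6] lift (0,0): star map gives 0.00000; window check 0.8 ≤ 0.00000 < 1.4 is false → out
[7] lift (13,17): star map gives 2.49342; window check 0.8 ≤ 2.49342 < 1.4 is false → out
[8] lift (6,7): star map gives 1.67376; window check 0.8 ≤ 1.67376 < 1.4 is false → out

none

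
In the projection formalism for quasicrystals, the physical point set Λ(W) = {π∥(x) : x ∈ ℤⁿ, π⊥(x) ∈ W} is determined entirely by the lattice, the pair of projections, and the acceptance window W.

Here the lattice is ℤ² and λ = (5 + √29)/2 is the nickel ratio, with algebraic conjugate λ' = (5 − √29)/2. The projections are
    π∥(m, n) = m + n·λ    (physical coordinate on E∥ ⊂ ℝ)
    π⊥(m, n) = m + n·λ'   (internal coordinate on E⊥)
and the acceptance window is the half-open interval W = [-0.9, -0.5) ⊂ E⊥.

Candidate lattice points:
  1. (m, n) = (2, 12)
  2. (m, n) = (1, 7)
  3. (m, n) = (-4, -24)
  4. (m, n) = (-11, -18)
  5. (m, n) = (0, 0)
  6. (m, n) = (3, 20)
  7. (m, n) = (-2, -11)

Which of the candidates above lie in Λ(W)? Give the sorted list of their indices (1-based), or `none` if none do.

Numerically λ ≈ 5.19258 and λ' = −1/λ ≈ -0.19258.
[1] lift (2,12): star map gives -0.31099; window check -0.9 ≤ -0.31099 < -0.5 is false → out
[2] lift (1,7): star map gives -0.34808; window check -0.9 ≤ -0.34808 < -0.5 is false → out
[3] lift (-4,-24): star map gives 0.62198; window check -0.9 ≤ 0.62198 < -0.5 is false → out
[4] lift (-11,-18): star map gives -7.53352; window check -0.9 ≤ -7.53352 < -0.5 is false → out
[5] lift (0,0): star map gives 0.00000; window check -0.9 ≤ 0.00000 < -0.5 is false → out
[6] lift (3,20): star map gives -0.85165; window check -0.9 ≤ -0.85165 < -0.5 is true → IN Λ
[7] lift (-2,-11): star map gives 0.11841; window check -0.9 ≤ 0.11841 < -0.5 is false → out

6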